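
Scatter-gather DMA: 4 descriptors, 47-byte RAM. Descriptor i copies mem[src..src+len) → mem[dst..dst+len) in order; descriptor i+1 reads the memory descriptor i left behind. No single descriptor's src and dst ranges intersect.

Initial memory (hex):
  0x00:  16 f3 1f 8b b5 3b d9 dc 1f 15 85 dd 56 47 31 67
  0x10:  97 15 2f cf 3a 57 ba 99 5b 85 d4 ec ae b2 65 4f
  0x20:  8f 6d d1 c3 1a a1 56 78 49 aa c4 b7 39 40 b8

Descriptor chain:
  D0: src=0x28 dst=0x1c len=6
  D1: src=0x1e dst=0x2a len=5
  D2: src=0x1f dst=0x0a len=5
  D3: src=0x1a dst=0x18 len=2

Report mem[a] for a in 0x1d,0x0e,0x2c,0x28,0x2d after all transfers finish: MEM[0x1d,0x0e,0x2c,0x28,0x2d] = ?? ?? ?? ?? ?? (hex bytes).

MEM[0x1d,0x0e,0x2c,0x28,0x2d] = aa c3 39 49 40

#0 dst[0x1c+6] := {0x49,0xaa,0xc4,0xb7,0x39,0x40}
#1 dst[0x2a+5] := {0xc4,0xb7,0x39,0x40,0xd1}
#2 dst[0x0a+5] := {0xb7,0x39,0x40,0xd1,0xc3}
#3 dst[0x18+2] := {0xd4,0xec}
query mem[0x1d]=0xaa, mem[0x0e]=0xc3, mem[0x2c]=0x39, mem[0x28]=0x49, mem[0x2d]=0x40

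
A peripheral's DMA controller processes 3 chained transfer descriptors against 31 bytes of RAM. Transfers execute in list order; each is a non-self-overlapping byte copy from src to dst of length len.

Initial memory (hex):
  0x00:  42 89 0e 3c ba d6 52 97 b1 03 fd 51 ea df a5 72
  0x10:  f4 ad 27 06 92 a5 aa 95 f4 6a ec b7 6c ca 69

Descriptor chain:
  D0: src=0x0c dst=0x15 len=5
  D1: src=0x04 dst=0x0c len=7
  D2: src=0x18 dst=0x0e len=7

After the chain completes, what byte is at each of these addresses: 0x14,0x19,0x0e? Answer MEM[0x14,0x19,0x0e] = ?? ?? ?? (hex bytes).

MEM[0x14,0x19,0x0e] = 69 f4 72

[0] 0x0c->0x15 len=5 : ea df a5 72 f4
[1] 0x04->0x0c len=7 : ba d6 52 97 b1 03 fd
[2] 0x18->0x0e len=7 : 72 f4 ec b7 6c ca 69
query mem[0x14]=0x69, mem[0x19]=0xf4, mem[0x0e]=0x72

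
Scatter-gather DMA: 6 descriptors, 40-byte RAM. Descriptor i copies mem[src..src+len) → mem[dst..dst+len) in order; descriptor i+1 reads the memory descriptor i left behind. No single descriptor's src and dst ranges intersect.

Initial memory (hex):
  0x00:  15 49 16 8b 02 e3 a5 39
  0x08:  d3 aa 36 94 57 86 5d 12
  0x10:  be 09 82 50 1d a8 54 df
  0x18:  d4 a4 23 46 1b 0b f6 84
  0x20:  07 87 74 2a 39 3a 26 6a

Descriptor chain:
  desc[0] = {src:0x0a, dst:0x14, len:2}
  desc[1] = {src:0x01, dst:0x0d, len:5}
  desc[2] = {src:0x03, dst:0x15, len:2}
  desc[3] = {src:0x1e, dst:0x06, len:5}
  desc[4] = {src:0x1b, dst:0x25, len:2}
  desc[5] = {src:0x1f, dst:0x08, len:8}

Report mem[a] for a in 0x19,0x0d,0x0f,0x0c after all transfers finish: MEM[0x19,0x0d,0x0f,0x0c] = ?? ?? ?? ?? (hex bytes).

MEM[0x19,0x0d,0x0f,0x0c] = a4 39 1b 2a

[0] 0x0a->0x14 len=2 : 36 94
[1] 0x01->0x0d len=5 : 49 16 8b 02 e3
[2] 0x03->0x15 len=2 : 8b 02
[3] 0x1e->0x06 len=5 : f6 84 07 87 74
[4] 0x1b->0x25 len=2 : 46 1b
[5] 0x1f->0x08 len=8 : 84 07 87 74 2a 39 46 1b
query mem[0x19]=0xa4, mem[0x0d]=0x39, mem[0x0f]=0x1b, mem[0x0c]=0x2a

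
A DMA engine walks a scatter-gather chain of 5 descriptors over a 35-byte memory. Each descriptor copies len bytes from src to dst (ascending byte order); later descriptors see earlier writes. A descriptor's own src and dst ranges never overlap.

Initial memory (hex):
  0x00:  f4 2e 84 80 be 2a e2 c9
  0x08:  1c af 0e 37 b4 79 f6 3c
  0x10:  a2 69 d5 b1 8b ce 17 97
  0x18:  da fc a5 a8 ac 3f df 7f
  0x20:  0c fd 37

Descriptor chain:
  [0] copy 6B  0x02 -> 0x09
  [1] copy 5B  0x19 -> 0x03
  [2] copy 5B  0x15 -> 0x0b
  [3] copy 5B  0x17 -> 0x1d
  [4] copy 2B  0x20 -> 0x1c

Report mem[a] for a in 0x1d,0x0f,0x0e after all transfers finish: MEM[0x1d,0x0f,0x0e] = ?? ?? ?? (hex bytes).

D0: mem[0x09..0x0e] <- [84 80 be 2a e2 c9]
D1: mem[0x03..0x07] <- [fc a5 a8 ac 3f]
D2: mem[0x0b..0x0f] <- [ce 17 97 da fc]
D3: mem[0x1d..0x21] <- [97 da fc a5 a8]
D4: mem[0x1c..0x1d] <- [a5 a8]
query mem[0x1d]=0xa8, mem[0x0f]=0xfc, mem[0x0e]=0xda

MEM[0x1d,0x0f,0x0e] = a8 fc da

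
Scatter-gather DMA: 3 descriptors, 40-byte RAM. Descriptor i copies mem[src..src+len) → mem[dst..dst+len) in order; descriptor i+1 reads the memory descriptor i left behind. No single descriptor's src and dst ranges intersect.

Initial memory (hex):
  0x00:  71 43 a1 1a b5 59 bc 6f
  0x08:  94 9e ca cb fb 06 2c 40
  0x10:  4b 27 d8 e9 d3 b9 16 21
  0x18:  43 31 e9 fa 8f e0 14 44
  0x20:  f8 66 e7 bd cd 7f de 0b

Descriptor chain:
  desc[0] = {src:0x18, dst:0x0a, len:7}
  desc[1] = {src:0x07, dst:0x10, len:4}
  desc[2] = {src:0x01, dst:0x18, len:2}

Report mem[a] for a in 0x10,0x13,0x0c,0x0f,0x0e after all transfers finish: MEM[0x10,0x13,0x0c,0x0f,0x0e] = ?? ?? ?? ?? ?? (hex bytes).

[0] 0x18->0x0a len=7 : 43 31 e9 fa 8f e0 14
[1] 0x07->0x10 len=4 : 6f 94 9e 43
[2] 0x01->0x18 len=2 : 43 a1
query mem[0x10]=0x6f, mem[0x13]=0x43, mem[0x0c]=0xe9, mem[0x0f]=0xe0, mem[0x0e]=0x8f

MEM[0x10,0x13,0x0c,0x0f,0x0e] = 6f 43 e9 e0 8f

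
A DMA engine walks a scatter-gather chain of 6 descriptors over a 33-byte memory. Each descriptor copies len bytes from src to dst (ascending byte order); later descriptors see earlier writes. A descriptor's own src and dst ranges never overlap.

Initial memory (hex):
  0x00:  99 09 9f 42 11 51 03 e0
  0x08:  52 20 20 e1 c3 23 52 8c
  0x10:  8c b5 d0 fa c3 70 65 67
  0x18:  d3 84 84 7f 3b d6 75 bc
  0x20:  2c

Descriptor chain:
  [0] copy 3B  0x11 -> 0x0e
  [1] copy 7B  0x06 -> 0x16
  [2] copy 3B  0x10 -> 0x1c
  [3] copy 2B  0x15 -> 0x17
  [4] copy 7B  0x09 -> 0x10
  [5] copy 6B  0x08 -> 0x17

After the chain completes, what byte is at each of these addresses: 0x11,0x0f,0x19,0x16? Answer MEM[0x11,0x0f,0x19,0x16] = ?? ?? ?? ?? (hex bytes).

MEM[0x11,0x0f,0x19,0x16] = 20 d0 20 d0

  after D0: wrote 3B at 0x0e = b5d0fa
  after D1: wrote 7B at 0x16 = 03e0522020e1c3
  after D2: wrote 3B at 0x1c = fab5d0
  after D3: wrote 2B at 0x17 = 7003
  after D4: wrote 7B at 0x10 = 2020e1c323b5d0
  after D5: wrote 6B at 0x17 = 522020e1c323
query mem[0x11]=0x20, mem[0x0f]=0xd0, mem[0x19]=0x20, mem[0x16]=0xd0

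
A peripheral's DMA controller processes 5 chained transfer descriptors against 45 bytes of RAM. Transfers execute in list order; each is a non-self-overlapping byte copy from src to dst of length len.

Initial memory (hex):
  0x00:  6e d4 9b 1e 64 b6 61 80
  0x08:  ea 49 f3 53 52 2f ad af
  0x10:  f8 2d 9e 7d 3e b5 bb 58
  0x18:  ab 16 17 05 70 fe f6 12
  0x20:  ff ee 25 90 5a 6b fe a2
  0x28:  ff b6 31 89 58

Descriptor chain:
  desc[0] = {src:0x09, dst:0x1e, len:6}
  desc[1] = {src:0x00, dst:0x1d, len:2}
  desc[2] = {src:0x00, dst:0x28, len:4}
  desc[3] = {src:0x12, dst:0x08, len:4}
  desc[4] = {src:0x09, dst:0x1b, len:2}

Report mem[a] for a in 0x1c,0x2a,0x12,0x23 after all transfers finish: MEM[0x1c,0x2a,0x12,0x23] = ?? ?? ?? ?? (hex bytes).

  after D0: wrote 6B at 0x1e = 49f353522fad
  after D1: wrote 2B at 0x1d = 6ed4
  after D2: wrote 4B at 0x28 = 6ed49b1e
  after D3: wrote 4B at 0x08 = 9e7d3eb5
  after D4: wrote 2B at 0x1b = 7d3e
query mem[0x1c]=0x3e, mem[0x2a]=0x9b, mem[0x12]=0x9e, mem[0x23]=0xad

MEM[0x1c,0x2a,0x12,0x23] = 3e 9b 9e ad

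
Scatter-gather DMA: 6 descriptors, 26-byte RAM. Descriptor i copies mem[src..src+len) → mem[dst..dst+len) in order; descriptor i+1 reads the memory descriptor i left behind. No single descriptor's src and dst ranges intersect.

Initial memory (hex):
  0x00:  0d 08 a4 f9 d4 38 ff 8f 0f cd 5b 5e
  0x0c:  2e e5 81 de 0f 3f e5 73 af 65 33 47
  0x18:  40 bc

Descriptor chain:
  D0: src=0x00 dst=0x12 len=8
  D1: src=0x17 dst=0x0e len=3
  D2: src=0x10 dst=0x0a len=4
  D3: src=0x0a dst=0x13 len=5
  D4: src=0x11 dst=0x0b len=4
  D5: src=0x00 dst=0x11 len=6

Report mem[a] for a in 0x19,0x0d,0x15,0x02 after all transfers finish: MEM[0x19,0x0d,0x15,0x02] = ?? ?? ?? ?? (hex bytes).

  after D0: wrote 8B at 0x12 = 0d08a4f9d438ff8f
  after D1: wrote 3B at 0x0e = 38ff8f
  after D2: wrote 4B at 0x0a = 8f3f0d08
  after D3: wrote 5B at 0x13 = 8f3f0d0838
  after D4: wrote 4B at 0x0b = 3f0d8f3f
  after D5: wrote 6B at 0x11 = 0d08a4f9d438
query mem[0x19]=0x8f, mem[0x0d]=0x8f, mem[0x15]=0xd4, mem[0x02]=0xa4

MEM[0x19,0x0d,0x15,0x02] = 8f 8f d4 a4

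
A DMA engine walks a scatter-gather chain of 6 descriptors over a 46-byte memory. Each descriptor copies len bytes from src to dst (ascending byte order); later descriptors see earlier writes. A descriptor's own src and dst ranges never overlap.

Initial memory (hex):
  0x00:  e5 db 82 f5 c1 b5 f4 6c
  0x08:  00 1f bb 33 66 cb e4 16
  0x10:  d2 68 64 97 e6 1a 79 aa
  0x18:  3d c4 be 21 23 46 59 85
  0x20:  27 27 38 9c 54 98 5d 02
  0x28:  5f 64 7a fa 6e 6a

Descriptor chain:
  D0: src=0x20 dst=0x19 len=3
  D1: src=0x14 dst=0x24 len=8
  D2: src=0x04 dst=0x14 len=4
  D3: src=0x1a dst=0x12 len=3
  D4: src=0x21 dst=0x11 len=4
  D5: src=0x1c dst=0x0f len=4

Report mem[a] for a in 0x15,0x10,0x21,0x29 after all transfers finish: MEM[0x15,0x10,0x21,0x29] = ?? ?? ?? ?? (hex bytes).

MEM[0x15,0x10,0x21,0x29] = b5 46 27 27

#0 dst[0x19+3] := {0x27,0x27,0x38}
#1 dst[0x24+8] := {0xe6,0x1a,0x79,0xaa,0x3d,0x27,0x27,0x38}
#2 dst[0x14+4] := {0xc1,0xb5,0xf4,0x6c}
#3 dst[0x12+3] := {0x27,0x38,0x23}
#4 dst[0x11+4] := {0x27,0x38,0x9c,0xe6}
#5 dst[0x0f+4] := {0x23,0x46,0x59,0x85}
query mem[0x15]=0xb5, mem[0x10]=0x46, mem[0x21]=0x27, mem[0x29]=0x27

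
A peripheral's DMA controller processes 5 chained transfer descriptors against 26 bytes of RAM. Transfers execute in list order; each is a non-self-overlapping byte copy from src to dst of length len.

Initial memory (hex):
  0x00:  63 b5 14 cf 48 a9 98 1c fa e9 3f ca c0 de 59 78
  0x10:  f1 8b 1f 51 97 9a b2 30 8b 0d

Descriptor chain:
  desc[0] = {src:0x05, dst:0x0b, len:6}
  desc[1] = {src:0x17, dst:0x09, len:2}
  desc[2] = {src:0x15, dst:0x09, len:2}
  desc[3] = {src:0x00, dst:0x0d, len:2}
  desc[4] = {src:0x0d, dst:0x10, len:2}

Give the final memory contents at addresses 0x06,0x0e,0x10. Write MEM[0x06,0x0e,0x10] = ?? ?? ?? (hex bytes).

[0] 0x05->0x0b len=6 : a9 98 1c fa e9 3f
[1] 0x17->0x09 len=2 : 30 8b
[2] 0x15->0x09 len=2 : 9a b2
[3] 0x00->0x0d len=2 : 63 b5
[4] 0x0d->0x10 len=2 : 63 b5
query mem[0x06]=0x98, mem[0x0e]=0xb5, mem[0x10]=0x63

MEM[0x06,0x0e,0x10] = 98 b5 63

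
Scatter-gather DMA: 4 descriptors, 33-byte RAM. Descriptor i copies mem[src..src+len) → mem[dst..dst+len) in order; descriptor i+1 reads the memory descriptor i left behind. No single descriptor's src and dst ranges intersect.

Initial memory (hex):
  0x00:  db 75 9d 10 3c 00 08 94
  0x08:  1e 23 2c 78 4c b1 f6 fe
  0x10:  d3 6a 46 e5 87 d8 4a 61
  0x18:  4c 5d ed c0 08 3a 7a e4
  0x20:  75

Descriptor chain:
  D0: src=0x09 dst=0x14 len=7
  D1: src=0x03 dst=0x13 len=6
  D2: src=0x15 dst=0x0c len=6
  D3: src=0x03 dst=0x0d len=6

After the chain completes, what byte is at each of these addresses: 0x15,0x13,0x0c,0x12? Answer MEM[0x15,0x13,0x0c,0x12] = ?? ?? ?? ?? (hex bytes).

D0: mem[0x14..0x1a] <- [23 2c 78 4c b1 f6 fe]
D1: mem[0x13..0x18] <- [10 3c 00 08 94 1e]
D2: mem[0x0c..0x11] <- [00 08 94 1e f6 fe]
D3: mem[0x0d..0x12] <- [10 3c 00 08 94 1e]
query mem[0x15]=0x00, mem[0x13]=0x10, mem[0x0c]=0x00, mem[0x12]=0x1e

MEM[0x15,0x13,0x0c,0x12] = 00 10 00 1e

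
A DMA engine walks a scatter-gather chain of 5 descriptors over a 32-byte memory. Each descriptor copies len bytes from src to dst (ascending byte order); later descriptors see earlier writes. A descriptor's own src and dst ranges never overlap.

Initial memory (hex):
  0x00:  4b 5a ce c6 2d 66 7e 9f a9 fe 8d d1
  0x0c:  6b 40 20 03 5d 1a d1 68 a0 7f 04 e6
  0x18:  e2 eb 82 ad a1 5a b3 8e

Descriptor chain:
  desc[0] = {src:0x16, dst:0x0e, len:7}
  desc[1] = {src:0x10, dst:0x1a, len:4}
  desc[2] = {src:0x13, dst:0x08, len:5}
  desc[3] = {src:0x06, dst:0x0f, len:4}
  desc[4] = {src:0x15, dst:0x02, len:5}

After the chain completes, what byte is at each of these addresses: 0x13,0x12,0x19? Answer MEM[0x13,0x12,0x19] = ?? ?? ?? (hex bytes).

MEM[0x13,0x12,0x19] = ad a1 eb

D0: mem[0x0e..0x14] <- [04 e6 e2 eb 82 ad a1]
D1: mem[0x1a..0x1d] <- [e2 eb 82 ad]
D2: mem[0x08..0x0c] <- [ad a1 7f 04 e6]
D3: mem[0x0f..0x12] <- [7e 9f ad a1]
D4: mem[0x02..0x06] <- [7f 04 e6 e2 eb]
query mem[0x13]=0xad, mem[0x12]=0xa1, mem[0x19]=0xeb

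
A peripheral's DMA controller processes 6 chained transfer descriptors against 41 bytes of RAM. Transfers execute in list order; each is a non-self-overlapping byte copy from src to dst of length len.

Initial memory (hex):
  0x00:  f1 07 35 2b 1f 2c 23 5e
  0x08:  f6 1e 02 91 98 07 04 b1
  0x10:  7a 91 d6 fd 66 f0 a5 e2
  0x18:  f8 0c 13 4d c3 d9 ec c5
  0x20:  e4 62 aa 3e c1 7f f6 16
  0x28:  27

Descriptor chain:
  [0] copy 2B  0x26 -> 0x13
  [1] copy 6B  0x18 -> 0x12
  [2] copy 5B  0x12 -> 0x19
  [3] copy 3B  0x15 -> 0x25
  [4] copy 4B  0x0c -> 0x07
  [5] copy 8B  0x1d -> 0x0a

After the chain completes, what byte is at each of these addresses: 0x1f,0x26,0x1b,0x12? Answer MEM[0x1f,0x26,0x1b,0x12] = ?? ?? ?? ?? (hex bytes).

MEM[0x1f,0x26,0x1b,0x12] = c5 c3 13 f8

D0: mem[0x13..0x14] <- [f6 16]
D1: mem[0x12..0x17] <- [f8 0c 13 4d c3 d9]
D2: mem[0x19..0x1d] <- [f8 0c 13 4d c3]
D3: mem[0x25..0x27] <- [4d c3 d9]
D4: mem[0x07..0x0a] <- [98 07 04 b1]
D5: mem[0x0a..0x11] <- [c3 ec c5 e4 62 aa 3e c1]
query mem[0x1f]=0xc5, mem[0x26]=0xc3, mem[0x1b]=0x13, mem[0x12]=0xf8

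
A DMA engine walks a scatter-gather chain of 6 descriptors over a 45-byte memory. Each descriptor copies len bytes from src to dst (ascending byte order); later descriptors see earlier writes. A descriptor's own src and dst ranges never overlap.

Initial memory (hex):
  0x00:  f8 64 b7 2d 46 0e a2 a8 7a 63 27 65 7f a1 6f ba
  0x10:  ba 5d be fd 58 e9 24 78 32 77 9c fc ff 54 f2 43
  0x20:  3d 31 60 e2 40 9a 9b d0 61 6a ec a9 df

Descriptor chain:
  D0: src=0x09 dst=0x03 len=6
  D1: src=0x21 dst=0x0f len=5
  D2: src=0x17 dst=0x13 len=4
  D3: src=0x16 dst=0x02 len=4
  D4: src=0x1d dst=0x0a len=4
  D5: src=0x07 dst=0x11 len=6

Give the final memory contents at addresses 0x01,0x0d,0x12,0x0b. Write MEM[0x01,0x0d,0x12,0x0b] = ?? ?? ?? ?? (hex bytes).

[0] 0x09->0x03 len=6 : 63 27 65 7f a1 6f
[1] 0x21->0x0f len=5 : 31 60 e2 40 9a
[2] 0x17->0x13 len=4 : 78 32 77 9c
[3] 0x16->0x02 len=4 : 9c 78 32 77
[4] 0x1d->0x0a len=4 : 54 f2 43 3d
[5] 0x07->0x11 len=6 : a1 6f 63 54 f2 43
query mem[0x01]=0x64, mem[0x0d]=0x3d, mem[0x12]=0x6f, mem[0x0b]=0xf2

MEM[0x01,0x0d,0x12,0x0b] = 64 3d 6f f2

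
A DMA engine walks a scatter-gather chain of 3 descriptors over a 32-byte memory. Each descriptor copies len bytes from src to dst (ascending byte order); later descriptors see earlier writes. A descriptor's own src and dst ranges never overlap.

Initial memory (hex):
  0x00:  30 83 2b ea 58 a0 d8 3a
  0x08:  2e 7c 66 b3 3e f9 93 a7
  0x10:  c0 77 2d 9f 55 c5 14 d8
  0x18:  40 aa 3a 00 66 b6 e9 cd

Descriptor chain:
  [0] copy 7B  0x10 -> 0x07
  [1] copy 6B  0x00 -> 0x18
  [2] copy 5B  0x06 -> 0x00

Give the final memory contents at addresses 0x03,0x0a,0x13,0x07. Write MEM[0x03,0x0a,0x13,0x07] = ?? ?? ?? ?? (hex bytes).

[0] 0x10->0x07 len=7 : c0 77 2d 9f 55 c5 14
[1] 0x00->0x18 len=6 : 30 83 2b ea 58 a0
[2] 0x06->0x00 len=5 : d8 c0 77 2d 9f
query mem[0x03]=0x2d, mem[0x0a]=0x9f, mem[0x13]=0x9f, mem[0x07]=0xc0

MEM[0x03,0x0a,0x13,0x07] = 2d 9f 9f c0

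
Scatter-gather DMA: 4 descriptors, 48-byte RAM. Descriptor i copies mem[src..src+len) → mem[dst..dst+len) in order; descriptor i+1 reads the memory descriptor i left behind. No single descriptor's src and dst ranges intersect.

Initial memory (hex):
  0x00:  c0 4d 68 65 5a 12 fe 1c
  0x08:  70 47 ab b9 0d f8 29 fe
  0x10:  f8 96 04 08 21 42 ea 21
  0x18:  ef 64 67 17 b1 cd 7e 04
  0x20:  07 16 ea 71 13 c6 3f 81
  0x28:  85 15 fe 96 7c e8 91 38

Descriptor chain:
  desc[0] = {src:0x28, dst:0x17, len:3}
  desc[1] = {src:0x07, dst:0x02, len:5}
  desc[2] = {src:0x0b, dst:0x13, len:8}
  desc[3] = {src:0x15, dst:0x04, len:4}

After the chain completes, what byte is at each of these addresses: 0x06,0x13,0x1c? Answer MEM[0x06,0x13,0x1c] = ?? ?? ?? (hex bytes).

  after D0: wrote 3B at 0x17 = 8515fe
  after D1: wrote 5B at 0x02 = 1c7047abb9
  after D2: wrote 8B at 0x13 = b90df829fef89604
  after D3: wrote 4B at 0x04 = f829fef8
query mem[0x06]=0xfe, mem[0x13]=0xb9, mem[0x1c]=0xb1

MEM[0x06,0x13,0x1c] = fe b9 b1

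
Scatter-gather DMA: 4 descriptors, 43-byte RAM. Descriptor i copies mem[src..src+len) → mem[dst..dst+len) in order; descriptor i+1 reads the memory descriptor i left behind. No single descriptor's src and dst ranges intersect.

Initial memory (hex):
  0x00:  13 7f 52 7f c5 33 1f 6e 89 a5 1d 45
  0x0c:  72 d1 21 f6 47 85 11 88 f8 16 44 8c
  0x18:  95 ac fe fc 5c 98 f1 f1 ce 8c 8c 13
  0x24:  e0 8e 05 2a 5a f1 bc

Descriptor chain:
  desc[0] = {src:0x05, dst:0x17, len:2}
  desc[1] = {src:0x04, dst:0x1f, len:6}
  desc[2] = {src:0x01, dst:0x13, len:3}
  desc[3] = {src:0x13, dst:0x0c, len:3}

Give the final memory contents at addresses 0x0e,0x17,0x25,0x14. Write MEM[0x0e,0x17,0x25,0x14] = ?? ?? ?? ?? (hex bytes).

#0 dst[0x17+2] := {0x33,0x1f}
#1 dst[0x1f+6] := {0xc5,0x33,0x1f,0x6e,0x89,0xa5}
#2 dst[0x13+3] := {0x7f,0x52,0x7f}
#3 dst[0x0c+3] := {0x7f,0x52,0x7f}
query mem[0x0e]=0x7f, mem[0x17]=0x33, mem[0x25]=0x8e, mem[0x14]=0x52

MEM[0x0e,0x17,0x25,0x14] = 7f 33 8e 52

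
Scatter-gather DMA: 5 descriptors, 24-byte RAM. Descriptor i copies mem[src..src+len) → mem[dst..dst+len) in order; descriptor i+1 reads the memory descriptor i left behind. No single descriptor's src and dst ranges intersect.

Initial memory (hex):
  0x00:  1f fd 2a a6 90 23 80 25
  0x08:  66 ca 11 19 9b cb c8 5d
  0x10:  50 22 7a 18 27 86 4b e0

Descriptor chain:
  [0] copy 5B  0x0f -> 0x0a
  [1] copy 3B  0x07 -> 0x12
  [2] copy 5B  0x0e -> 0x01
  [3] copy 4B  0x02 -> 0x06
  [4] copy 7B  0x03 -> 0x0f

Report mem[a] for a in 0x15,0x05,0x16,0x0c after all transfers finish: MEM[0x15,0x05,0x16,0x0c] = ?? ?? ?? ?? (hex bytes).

  after D0: wrote 5B at 0x0a = 5d50227a18
  after D1: wrote 3B at 0x12 = 2566ca
  after D2: wrote 5B at 0x01 = 185d502225
  after D3: wrote 4B at 0x06 = 5d502225
  after D4: wrote 7B at 0x0f = 5022255d502225
query mem[0x15]=0x25, mem[0x05]=0x25, mem[0x16]=0x4b, mem[0x0c]=0x22

MEM[0x15,0x05,0x16,0x0c] = 25 25 4b 22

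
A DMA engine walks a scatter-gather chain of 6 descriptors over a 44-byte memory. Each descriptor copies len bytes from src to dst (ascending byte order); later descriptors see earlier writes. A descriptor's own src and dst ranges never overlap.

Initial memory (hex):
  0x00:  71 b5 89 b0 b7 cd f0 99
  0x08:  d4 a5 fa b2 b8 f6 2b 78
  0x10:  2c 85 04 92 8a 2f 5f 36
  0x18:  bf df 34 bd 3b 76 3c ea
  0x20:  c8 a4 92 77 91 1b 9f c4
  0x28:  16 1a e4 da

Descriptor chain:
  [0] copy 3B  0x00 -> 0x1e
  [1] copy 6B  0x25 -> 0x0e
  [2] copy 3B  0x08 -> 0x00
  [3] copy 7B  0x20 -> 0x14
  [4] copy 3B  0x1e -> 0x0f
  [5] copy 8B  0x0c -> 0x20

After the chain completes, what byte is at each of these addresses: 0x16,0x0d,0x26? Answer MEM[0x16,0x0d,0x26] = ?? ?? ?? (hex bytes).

D0: mem[0x1e..0x20] <- [71 b5 89]
D1: mem[0x0e..0x13] <- [1b 9f c4 16 1a e4]
D2: mem[0x00..0x02] <- [d4 a5 fa]
D3: mem[0x14..0x1a] <- [89 a4 92 77 91 1b 9f]
D4: mem[0x0f..0x11] <- [71 b5 89]
D5: mem[0x20..0x27] <- [b8 f6 1b 71 b5 89 1a e4]
query mem[0x16]=0x92, mem[0x0d]=0xf6, mem[0x26]=0x1a

MEM[0x16,0x0d,0x26] = 92 f6 1a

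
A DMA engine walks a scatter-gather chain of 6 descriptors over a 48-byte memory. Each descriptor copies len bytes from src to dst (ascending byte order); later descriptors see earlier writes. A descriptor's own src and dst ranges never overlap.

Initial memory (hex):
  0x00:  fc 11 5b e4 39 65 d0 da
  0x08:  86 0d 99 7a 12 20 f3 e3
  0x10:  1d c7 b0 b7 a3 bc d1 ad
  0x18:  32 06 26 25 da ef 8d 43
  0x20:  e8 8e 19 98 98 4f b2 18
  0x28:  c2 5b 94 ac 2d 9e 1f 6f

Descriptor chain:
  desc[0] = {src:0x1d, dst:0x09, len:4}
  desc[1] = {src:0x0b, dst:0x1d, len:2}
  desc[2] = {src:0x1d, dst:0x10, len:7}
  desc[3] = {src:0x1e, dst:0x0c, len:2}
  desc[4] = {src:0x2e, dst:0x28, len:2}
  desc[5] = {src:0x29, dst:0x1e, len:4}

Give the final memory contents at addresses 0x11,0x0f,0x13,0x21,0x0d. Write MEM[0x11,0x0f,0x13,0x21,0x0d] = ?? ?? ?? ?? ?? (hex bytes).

D0: mem[0x09..0x0c] <- [ef 8d 43 e8]
D1: mem[0x1d..0x1e] <- [43 e8]
D2: mem[0x10..0x16] <- [43 e8 43 e8 8e 19 98]
D3: mem[0x0c..0x0d] <- [e8 43]
D4: mem[0x28..0x29] <- [1f 6f]
D5: mem[0x1e..0x21] <- [6f 94 ac 2d]
query mem[0x11]=0xe8, mem[0x0f]=0xe3, mem[0x13]=0xe8, mem[0x21]=0x2d, mem[0x0d]=0x43

MEM[0x11,0x0f,0x13,0x21,0x0d] = e8 e3 e8 2d 43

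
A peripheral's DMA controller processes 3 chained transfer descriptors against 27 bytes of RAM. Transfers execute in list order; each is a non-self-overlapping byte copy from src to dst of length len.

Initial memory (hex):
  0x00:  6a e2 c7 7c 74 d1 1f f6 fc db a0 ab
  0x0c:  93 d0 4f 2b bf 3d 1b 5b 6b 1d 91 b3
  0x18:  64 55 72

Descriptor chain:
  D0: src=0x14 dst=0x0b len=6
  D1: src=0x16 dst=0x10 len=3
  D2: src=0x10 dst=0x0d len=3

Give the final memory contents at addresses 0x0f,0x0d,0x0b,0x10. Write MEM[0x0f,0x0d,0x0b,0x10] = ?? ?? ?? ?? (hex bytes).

#0 dst[0x0b+6] := {0x6b,0x1d,0x91,0xb3,0x64,0x55}
#1 dst[0x10+3] := {0x91,0xb3,0x64}
#2 dst[0x0d+3] := {0x91,0xb3,0x64}
query mem[0x0f]=0x64, mem[0x0d]=0x91, mem[0x0b]=0x6b, mem[0x10]=0x91

MEM[0x0f,0x0d,0x0b,0x10] = 64 91 6b 91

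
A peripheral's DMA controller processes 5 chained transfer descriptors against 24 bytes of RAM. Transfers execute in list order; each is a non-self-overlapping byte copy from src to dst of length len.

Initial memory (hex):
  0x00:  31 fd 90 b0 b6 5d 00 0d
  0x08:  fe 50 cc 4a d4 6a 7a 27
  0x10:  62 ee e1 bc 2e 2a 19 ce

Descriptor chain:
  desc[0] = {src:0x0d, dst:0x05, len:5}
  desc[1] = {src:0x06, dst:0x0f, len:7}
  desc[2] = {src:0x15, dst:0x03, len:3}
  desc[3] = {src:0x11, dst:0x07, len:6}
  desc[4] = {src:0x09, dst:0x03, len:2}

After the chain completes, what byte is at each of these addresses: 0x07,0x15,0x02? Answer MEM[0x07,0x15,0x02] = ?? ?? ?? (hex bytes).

MEM[0x07,0x15,0x02] = 62 d4 90

[0] 0x0d->0x05 len=5 : 6a 7a 27 62 ee
[1] 0x06->0x0f len=7 : 7a 27 62 ee cc 4a d4
[2] 0x15->0x03 len=3 : d4 19 ce
[3] 0x11->0x07 len=6 : 62 ee cc 4a d4 19
[4] 0x09->0x03 len=2 : cc 4a
query mem[0x07]=0x62, mem[0x15]=0xd4, mem[0x02]=0x90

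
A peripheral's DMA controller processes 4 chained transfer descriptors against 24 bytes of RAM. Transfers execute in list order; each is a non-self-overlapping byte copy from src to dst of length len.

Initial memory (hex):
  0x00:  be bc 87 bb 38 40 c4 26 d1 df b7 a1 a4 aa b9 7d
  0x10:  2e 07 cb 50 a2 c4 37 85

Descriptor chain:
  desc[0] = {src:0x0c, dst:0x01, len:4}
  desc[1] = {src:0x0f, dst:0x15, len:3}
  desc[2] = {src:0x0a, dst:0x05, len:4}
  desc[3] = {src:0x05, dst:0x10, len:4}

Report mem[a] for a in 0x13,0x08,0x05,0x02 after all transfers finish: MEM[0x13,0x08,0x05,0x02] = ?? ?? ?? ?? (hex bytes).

MEM[0x13,0x08,0x05,0x02] = aa aa b7 aa

D0: mem[0x01..0x04] <- [a4 aa b9 7d]
D1: mem[0x15..0x17] <- [7d 2e 07]
D2: mem[0x05..0x08] <- [b7 a1 a4 aa]
D3: mem[0x10..0x13] <- [b7 a1 a4 aa]
query mem[0x13]=0xaa, mem[0x08]=0xaa, mem[0x05]=0xb7, mem[0x02]=0xaa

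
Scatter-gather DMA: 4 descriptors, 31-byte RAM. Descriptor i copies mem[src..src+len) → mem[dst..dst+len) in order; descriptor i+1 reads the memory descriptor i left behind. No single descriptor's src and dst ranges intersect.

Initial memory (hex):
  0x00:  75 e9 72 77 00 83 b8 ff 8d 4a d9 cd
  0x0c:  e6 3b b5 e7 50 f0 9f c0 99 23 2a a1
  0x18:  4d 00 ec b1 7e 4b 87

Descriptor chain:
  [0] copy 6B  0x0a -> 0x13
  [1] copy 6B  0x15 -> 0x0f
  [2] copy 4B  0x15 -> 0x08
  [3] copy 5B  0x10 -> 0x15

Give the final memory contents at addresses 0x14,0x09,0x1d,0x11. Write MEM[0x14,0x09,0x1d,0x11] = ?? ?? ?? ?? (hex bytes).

[0] 0x0a->0x13 len=6 : d9 cd e6 3b b5 e7
[1] 0x15->0x0f len=6 : e6 3b b5 e7 00 ec
[2] 0x15->0x08 len=4 : e6 3b b5 e7
[3] 0x10->0x15 len=5 : 3b b5 e7 00 ec
query mem[0x14]=0xec, mem[0x09]=0x3b, mem[0x1d]=0x4b, mem[0x11]=0xb5

MEM[0x14,0x09,0x1d,0x11] = ec 3b 4b b5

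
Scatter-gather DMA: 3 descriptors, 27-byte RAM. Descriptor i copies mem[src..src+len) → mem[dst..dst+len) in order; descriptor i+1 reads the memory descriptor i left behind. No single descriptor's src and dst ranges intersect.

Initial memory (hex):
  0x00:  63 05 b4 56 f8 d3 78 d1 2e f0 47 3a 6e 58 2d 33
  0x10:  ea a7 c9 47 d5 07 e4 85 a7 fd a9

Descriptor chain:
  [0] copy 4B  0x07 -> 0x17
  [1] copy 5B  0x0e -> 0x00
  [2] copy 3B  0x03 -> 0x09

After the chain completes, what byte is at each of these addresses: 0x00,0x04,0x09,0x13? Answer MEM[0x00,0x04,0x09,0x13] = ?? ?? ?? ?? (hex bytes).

MEM[0x00,0x04,0x09,0x13] = 2d c9 a7 47

  after D0: wrote 4B at 0x17 = d12ef047
  after D1: wrote 5B at 0x00 = 2d33eaa7c9
  after D2: wrote 3B at 0x09 = a7c9d3
query mem[0x00]=0x2d, mem[0x04]=0xc9, mem[0x09]=0xa7, mem[0x13]=0x47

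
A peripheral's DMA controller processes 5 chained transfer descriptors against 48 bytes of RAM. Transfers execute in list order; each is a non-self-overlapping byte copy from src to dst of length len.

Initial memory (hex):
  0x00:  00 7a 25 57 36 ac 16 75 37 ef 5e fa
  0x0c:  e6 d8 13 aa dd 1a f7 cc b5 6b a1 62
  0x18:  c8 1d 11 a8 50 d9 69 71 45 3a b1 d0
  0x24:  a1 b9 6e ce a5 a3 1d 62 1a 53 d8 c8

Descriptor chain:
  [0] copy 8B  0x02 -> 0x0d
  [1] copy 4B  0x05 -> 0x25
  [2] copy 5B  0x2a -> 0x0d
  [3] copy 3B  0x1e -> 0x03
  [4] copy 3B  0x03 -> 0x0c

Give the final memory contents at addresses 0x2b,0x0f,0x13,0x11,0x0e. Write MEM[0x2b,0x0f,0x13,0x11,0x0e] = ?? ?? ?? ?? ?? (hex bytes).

MEM[0x2b,0x0f,0x13,0x11,0x0e] = 62 1a 37 d8 45

#0 dst[0x0d+8] := {0x25,0x57,0x36,0xac,0x16,0x75,0x37,0xef}
#1 dst[0x25+4] := {0xac,0x16,0x75,0x37}
#2 dst[0x0d+5] := {0x1d,0x62,0x1a,0x53,0xd8}
#3 dst[0x03+3] := {0x69,0x71,0x45}
#4 dst[0x0c+3] := {0x69,0x71,0x45}
query mem[0x2b]=0x62, mem[0x0f]=0x1a, mem[0x13]=0x37, mem[0x11]=0xd8, mem[0x0e]=0x45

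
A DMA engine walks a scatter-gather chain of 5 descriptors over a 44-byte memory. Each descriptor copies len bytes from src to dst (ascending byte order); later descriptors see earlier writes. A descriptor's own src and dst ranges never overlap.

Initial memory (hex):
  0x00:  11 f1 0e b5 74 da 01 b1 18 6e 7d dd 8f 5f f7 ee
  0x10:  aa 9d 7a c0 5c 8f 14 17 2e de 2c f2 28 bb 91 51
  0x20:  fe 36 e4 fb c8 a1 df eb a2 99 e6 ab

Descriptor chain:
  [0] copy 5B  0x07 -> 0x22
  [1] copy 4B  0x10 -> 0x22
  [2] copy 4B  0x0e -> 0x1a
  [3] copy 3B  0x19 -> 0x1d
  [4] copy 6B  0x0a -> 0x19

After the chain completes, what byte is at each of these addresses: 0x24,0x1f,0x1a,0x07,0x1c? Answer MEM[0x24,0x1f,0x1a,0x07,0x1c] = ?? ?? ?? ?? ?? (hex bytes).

MEM[0x24,0x1f,0x1a,0x07,0x1c] = 7a ee dd b1 5f

#0 dst[0x22+5] := {0xb1,0x18,0x6e,0x7d,0xdd}
#1 dst[0x22+4] := {0xaa,0x9d,0x7a,0xc0}
#2 dst[0x1a+4] := {0xf7,0xee,0xaa,0x9d}
#3 dst[0x1d+3] := {0xde,0xf7,0xee}
#4 dst[0x19+6] := {0x7d,0xdd,0x8f,0x5f,0xf7,0xee}
query mem[0x24]=0x7a, mem[0x1f]=0xee, mem[0x1a]=0xdd, mem[0x07]=0xb1, mem[0x1c]=0x5f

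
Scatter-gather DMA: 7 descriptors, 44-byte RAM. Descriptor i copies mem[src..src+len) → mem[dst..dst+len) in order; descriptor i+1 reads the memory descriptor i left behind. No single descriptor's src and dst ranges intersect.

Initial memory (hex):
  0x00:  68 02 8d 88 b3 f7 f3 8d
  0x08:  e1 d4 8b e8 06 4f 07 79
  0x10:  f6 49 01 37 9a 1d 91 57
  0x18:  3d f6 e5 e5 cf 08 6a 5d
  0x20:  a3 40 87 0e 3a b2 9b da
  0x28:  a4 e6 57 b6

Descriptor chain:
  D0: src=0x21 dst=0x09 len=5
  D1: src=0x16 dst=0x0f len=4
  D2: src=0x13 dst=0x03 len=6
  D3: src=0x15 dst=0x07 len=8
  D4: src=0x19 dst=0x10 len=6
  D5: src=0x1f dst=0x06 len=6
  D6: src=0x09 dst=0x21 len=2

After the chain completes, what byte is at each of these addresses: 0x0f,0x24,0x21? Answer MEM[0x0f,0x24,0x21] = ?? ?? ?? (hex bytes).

MEM[0x0f,0x24,0x21] = 91 3a 87

D0: mem[0x09..0x0d] <- [40 87 0e 3a b2]
D1: mem[0x0f..0x12] <- [91 57 3d f6]
D2: mem[0x03..0x08] <- [37 9a 1d 91 57 3d]
D3: mem[0x07..0x0e] <- [1d 91 57 3d f6 e5 e5 cf]
D4: mem[0x10..0x15] <- [f6 e5 e5 cf 08 6a]
D5: mem[0x06..0x0b] <- [5d a3 40 87 0e 3a]
D6: mem[0x21..0x22] <- [87 0e]
query mem[0x0f]=0x91, mem[0x24]=0x3a, mem[0x21]=0x87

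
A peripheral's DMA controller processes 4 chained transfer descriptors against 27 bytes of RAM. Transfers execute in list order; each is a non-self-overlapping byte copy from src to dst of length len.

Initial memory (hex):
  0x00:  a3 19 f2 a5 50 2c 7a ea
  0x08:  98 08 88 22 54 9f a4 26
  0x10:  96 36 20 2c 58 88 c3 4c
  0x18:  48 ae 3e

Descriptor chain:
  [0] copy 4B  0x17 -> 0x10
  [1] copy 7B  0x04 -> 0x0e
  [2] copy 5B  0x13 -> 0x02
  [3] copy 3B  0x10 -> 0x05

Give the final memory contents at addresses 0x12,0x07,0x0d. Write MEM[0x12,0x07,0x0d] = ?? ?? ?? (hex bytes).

MEM[0x12,0x07,0x0d] = 98 98 9f

#0 dst[0x10+4] := {0x4c,0x48,0xae,0x3e}
#1 dst[0x0e+7] := {0x50,0x2c,0x7a,0xea,0x98,0x08,0x88}
#2 dst[0x02+5] := {0x08,0x88,0x88,0xc3,0x4c}
#3 dst[0x05+3] := {0x7a,0xea,0x98}
query mem[0x12]=0x98, mem[0x07]=0x98, mem[0x0d]=0x9f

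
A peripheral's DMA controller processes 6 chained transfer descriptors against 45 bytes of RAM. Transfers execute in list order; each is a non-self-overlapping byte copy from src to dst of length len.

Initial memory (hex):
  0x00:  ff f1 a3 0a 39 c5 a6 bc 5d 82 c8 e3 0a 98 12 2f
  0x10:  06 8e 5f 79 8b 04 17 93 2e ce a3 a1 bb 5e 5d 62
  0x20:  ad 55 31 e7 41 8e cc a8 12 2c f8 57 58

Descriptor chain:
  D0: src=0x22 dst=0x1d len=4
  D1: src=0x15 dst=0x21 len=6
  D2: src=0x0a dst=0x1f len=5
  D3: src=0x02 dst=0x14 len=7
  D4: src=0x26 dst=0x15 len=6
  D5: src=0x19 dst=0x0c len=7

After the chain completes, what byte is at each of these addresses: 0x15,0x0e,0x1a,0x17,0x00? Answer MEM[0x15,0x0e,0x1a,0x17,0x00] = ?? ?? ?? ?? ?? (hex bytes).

MEM[0x15,0x0e,0x1a,0x17,0x00] = a3 a1 57 12 ff

D0: mem[0x1d..0x20] <- [31 e7 41 8e]
D1: mem[0x21..0x26] <- [04 17 93 2e ce a3]
D2: mem[0x1f..0x23] <- [c8 e3 0a 98 12]
D3: mem[0x14..0x1a] <- [a3 0a 39 c5 a6 bc 5d]
D4: mem[0x15..0x1a] <- [a3 a8 12 2c f8 57]
D5: mem[0x0c..0x12] <- [f8 57 a1 bb 31 e7 c8]
query mem[0x15]=0xa3, mem[0x0e]=0xa1, mem[0x1a]=0x57, mem[0x17]=0x12, mem[0x00]=0xff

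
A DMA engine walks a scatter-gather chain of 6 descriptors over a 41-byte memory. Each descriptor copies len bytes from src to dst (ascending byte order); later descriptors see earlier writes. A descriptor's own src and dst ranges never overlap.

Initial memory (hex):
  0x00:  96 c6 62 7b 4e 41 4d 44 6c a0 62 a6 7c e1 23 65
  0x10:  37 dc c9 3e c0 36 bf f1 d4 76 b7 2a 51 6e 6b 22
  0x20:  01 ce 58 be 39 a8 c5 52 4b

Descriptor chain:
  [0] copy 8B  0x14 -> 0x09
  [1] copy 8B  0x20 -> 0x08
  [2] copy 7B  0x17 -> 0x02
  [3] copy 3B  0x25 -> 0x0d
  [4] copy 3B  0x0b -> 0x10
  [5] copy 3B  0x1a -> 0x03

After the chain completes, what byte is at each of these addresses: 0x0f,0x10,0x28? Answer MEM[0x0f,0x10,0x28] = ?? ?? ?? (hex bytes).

MEM[0x0f,0x10,0x28] = 52 be 4b

D0: mem[0x09..0x10] <- [c0 36 bf f1 d4 76 b7 2a]
D1: mem[0x08..0x0f] <- [01 ce 58 be 39 a8 c5 52]
D2: mem[0x02..0x08] <- [f1 d4 76 b7 2a 51 6e]
D3: mem[0x0d..0x0f] <- [a8 c5 52]
D4: mem[0x10..0x12] <- [be 39 a8]
D5: mem[0x03..0x05] <- [b7 2a 51]
query mem[0x0f]=0x52, mem[0x10]=0xbe, mem[0x28]=0x4b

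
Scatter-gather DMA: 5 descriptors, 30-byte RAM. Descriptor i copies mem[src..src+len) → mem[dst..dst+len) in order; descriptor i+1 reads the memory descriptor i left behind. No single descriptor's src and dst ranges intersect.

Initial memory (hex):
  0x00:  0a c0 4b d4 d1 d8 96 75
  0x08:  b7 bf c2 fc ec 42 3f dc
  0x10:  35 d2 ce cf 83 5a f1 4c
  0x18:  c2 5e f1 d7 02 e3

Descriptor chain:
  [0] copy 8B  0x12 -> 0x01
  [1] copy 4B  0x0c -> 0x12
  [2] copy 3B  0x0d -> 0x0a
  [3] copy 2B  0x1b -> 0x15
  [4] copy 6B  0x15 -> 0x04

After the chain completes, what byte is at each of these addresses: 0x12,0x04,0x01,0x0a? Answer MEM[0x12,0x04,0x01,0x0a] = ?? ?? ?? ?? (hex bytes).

  after D0: wrote 8B at 0x01 = cecf835af14cc25e
  after D1: wrote 4B at 0x12 = ec423fdc
  after D2: wrote 3B at 0x0a = 423fdc
  after D3: wrote 2B at 0x15 = d702
  after D4: wrote 6B at 0x04 = d7024cc25ef1
query mem[0x12]=0xec, mem[0x04]=0xd7, mem[0x01]=0xce, mem[0x0a]=0x42

MEM[0x12,0x04,0x01,0x0a] = ec d7 ce 42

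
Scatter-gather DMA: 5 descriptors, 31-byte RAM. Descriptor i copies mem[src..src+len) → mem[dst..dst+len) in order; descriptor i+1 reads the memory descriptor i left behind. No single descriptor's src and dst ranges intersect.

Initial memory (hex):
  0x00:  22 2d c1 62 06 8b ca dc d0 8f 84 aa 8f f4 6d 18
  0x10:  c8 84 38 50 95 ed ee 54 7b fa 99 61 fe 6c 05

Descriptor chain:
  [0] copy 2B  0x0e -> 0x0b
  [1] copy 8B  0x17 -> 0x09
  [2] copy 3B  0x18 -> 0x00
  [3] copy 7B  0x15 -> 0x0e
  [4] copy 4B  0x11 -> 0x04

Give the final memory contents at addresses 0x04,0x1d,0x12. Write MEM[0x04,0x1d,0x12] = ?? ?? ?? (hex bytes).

[0] 0x0e->0x0b len=2 : 6d 18
[1] 0x17->0x09 len=8 : 54 7b fa 99 61 fe 6c 05
[2] 0x18->0x00 len=3 : 7b fa 99
[3] 0x15->0x0e len=7 : ed ee 54 7b fa 99 61
[4] 0x11->0x04 len=4 : 7b fa 99 61
query mem[0x04]=0x7b, mem[0x1d]=0x6c, mem[0x12]=0xfa

MEM[0x04,0x1d,0x12] = 7b 6c fa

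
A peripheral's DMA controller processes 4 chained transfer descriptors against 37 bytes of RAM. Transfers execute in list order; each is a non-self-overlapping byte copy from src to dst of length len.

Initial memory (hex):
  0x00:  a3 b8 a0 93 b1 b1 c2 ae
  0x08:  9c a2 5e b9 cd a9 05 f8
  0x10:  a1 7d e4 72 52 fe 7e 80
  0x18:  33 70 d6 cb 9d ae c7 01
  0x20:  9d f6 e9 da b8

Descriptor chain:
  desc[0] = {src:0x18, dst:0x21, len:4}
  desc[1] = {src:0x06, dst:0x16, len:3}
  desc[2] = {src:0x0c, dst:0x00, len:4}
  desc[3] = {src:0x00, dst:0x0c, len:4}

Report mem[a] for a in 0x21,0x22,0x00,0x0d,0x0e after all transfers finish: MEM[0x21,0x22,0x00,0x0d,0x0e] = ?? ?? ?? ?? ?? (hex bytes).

MEM[0x21,0x22,0x00,0x0d,0x0e] = 33 70 cd a9 05

#0 dst[0x21+4] := {0x33,0x70,0xd6,0xcb}
#1 dst[0x16+3] := {0xc2,0xae,0x9c}
#2 dst[0x00+4] := {0xcd,0xa9,0x05,0xf8}
#3 dst[0x0c+4] := {0xcd,0xa9,0x05,0xf8}
query mem[0x21]=0x33, mem[0x22]=0x70, mem[0x00]=0xcd, mem[0x0d]=0xa9, mem[0x0e]=0x05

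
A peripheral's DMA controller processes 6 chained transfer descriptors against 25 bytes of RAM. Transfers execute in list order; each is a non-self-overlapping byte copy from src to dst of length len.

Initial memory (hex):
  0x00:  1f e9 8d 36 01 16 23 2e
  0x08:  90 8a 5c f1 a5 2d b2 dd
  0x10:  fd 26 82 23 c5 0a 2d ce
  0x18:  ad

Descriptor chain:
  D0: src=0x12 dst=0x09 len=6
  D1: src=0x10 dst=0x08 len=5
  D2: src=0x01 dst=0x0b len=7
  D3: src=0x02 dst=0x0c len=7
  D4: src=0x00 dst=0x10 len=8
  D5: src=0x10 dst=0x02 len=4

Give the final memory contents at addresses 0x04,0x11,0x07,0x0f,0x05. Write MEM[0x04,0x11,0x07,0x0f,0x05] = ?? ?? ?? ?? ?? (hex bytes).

#0 dst[0x09+6] := {0x82,0x23,0xc5,0x0a,0x2d,0xce}
#1 dst[0x08+5] := {0xfd,0x26,0x82,0x23,0xc5}
#2 dst[0x0b+7] := {0xe9,0x8d,0x36,0x01,0x16,0x23,0x2e}
#3 dst[0x0c+7] := {0x8d,0x36,0x01,0x16,0x23,0x2e,0xfd}
#4 dst[0x10+8] := {0x1f,0xe9,0x8d,0x36,0x01,0x16,0x23,0x2e}
#5 dst[0x02+4] := {0x1f,0xe9,0x8d,0x36}
query mem[0x04]=0x8d, mem[0x11]=0xe9, mem[0x07]=0x2e, mem[0x0f]=0x16, mem[0x05]=0x36

MEM[0x04,0x11,0x07,0x0f,0x05] = 8d e9 2e 16 36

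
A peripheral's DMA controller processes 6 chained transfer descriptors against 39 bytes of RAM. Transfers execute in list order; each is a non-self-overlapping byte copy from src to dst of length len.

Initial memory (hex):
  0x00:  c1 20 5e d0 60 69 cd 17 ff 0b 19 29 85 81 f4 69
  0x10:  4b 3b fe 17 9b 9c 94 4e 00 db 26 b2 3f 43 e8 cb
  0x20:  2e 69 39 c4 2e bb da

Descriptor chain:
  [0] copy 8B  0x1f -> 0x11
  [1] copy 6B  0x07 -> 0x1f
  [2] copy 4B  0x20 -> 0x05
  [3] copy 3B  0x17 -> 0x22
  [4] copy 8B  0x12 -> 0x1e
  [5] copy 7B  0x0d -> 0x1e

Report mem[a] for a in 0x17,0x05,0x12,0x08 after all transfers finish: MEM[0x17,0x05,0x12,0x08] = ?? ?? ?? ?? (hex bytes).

MEM[0x17,0x05,0x12,0x08] = bb ff 2e 29

D0: mem[0x11..0x18] <- [cb 2e 69 39 c4 2e bb da]
D1: mem[0x1f..0x24] <- [17 ff 0b 19 29 85]
D2: mem[0x05..0x08] <- [ff 0b 19 29]
D3: mem[0x22..0x24] <- [bb da db]
D4: mem[0x1e..0x25] <- [2e 69 39 c4 2e bb da db]
D5: mem[0x1e..0x24] <- [81 f4 69 4b cb 2e 69]
query mem[0x17]=0xbb, mem[0x05]=0xff, mem[0x12]=0x2e, mem[0x08]=0x29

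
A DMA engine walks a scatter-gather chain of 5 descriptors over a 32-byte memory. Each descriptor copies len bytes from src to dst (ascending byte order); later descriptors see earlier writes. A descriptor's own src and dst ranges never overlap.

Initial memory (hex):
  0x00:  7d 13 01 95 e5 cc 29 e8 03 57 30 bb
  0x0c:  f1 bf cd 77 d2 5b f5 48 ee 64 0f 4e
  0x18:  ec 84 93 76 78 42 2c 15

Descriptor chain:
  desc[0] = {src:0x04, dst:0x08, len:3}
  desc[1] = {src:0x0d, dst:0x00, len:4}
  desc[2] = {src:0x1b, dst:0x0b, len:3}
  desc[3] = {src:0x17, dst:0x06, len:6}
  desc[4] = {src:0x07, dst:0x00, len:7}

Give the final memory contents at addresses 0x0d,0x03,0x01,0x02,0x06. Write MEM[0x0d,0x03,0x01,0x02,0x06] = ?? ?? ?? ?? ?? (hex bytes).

MEM[0x0d,0x03,0x01,0x02,0x06] = 42 76 84 93 42

#0 dst[0x08+3] := {0xe5,0xcc,0x29}
#1 dst[0x00+4] := {0xbf,0xcd,0x77,0xd2}
#2 dst[0x0b+3] := {0x76,0x78,0x42}
#3 dst[0x06+6] := {0x4e,0xec,0x84,0x93,0x76,0x78}
#4 dst[0x00+7] := {0xec,0x84,0x93,0x76,0x78,0x78,0x42}
query mem[0x0d]=0x42, mem[0x03]=0x76, mem[0x01]=0x84, mem[0x02]=0x93, mem[0x06]=0x42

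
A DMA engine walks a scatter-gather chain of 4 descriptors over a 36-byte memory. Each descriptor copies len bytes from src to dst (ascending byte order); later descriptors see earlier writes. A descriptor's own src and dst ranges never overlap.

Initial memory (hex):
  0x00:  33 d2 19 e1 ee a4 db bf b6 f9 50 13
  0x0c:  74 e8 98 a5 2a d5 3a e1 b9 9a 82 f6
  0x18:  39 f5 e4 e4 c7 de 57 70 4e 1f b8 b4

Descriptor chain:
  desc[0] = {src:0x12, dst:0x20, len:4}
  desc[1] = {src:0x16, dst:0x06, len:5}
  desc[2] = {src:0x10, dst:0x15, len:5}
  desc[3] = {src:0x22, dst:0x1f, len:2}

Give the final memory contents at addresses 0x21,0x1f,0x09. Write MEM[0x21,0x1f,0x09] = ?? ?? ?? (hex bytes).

MEM[0x21,0x1f,0x09] = e1 b9 f5

  after D0: wrote 4B at 0x20 = 3ae1b99a
  after D1: wrote 5B at 0x06 = 82f639f5e4
  after D2: wrote 5B at 0x15 = 2ad53ae1b9
  after D3: wrote 2B at 0x1f = b99a
query mem[0x21]=0xe1, mem[0x1f]=0xb9, mem[0x09]=0xf5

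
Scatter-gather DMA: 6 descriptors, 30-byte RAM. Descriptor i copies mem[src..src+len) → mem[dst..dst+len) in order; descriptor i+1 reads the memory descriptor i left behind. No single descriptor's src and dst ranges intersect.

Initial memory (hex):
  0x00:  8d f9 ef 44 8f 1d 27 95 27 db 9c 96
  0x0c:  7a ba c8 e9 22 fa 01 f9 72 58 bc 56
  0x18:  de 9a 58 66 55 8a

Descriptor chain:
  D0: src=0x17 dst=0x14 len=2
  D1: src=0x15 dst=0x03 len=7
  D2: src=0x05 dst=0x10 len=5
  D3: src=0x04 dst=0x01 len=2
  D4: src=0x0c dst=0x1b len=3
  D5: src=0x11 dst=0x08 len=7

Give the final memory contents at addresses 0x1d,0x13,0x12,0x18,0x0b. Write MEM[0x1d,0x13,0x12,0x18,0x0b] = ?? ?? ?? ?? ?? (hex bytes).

MEM[0x1d,0x13,0x12,0x18,0x0b] = c8 58 9a de 66

D0: mem[0x14..0x15] <- [56 de]
D1: mem[0x03..0x09] <- [de bc 56 de 9a 58 66]
D2: mem[0x10..0x14] <- [56 de 9a 58 66]
D3: mem[0x01..0x02] <- [bc 56]
D4: mem[0x1b..0x1d] <- [7a ba c8]
D5: mem[0x08..0x0e] <- [de 9a 58 66 de bc 56]
query mem[0x1d]=0xc8, mem[0x13]=0x58, mem[0x12]=0x9a, mem[0x18]=0xde, mem[0x0b]=0x66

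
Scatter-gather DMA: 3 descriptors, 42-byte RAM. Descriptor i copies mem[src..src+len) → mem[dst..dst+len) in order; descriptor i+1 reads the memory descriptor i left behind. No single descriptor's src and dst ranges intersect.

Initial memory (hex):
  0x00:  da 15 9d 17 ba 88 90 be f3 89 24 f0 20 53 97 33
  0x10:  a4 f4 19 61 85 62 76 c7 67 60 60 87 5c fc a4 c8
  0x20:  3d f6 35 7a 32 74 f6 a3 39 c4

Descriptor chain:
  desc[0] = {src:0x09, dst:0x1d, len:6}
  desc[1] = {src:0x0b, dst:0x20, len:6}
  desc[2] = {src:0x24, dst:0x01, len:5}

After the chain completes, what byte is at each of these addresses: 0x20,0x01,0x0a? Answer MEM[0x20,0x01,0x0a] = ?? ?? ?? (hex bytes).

  after D0: wrote 6B at 0x1d = 8924f0205397
  after D1: wrote 6B at 0x20 = f020539733a4
  after D2: wrote 5B at 0x01 = 33a4f6a339
query mem[0x20]=0xf0, mem[0x01]=0x33, mem[0x0a]=0x24

MEM[0x20,0x01,0x0a] = f0 33 24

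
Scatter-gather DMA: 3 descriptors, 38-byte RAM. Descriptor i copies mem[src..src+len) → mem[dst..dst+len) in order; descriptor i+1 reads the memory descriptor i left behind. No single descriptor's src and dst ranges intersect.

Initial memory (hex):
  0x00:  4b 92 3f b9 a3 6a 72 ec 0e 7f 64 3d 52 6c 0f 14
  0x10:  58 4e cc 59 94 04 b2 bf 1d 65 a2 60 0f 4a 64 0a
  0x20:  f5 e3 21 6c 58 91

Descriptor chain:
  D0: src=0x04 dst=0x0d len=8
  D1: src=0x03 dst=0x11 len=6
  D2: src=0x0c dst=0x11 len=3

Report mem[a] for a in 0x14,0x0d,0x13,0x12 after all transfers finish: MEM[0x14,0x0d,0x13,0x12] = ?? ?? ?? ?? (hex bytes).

#0 dst[0x0d+8] := {0xa3,0x6a,0x72,0xec,0x0e,0x7f,0x64,0x3d}
#1 dst[0x11+6] := {0xb9,0xa3,0x6a,0x72,0xec,0x0e}
#2 dst[0x11+3] := {0x52,0xa3,0x6a}
query mem[0x14]=0x72, mem[0x0d]=0xa3, mem[0x13]=0x6a, mem[0x12]=0xa3

MEM[0x14,0x0d,0x13,0x12] = 72 a3 6a a3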